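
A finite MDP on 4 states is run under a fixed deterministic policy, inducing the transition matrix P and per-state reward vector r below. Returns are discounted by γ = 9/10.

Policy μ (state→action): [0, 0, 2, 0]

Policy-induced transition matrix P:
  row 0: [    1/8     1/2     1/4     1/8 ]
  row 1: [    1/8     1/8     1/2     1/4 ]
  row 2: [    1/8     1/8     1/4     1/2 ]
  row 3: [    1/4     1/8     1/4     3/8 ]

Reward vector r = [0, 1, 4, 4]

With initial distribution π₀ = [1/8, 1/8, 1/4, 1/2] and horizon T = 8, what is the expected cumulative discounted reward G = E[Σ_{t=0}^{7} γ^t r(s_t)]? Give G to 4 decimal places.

t=0: π = [0.1250, 0.1250, 0.2500, 0.5000], E[r] = 3.1250, γ^t·E[r] = 3.125000, running G = 3.125000
t=1: π = [0.1875, 0.1719, 0.2813, 0.3594], E[r] = 2.7344, γ^t·E[r] = 2.460938, running G = 5.585938
t=2: π = [0.1699, 0.1953, 0.2930, 0.3418], E[r] = 2.7344, γ^t·E[r] = 2.214844, running G = 7.800781
t=3: π = [0.1677, 0.1887, 0.2988, 0.3447], E[r] = 2.7629, γ^t·E[r] = 2.014183, running G = 9.814964
t=4: π = [0.1681, 0.1879, 0.2972, 0.3468], E[r] = 2.7639, γ^t·E[r] = 1.813425, running G = 11.628389
t=5: π = [0.1684, 0.1880, 0.2970, 0.3466], E[r] = 2.7625, γ^t·E[r] = 1.631218, running G = 13.259607
t=6: π = [0.1683, 0.1881, 0.2970, 0.3465], E[r] = 2.7623, γ^t·E[r] = 1.467990, running G = 14.727598
t=7: π = [0.1683, 0.1881, 0.2970, 0.3465], E[r] = 2.7624, γ^t·E[r] = 1.321230, running G = 16.048828

G = 16.0488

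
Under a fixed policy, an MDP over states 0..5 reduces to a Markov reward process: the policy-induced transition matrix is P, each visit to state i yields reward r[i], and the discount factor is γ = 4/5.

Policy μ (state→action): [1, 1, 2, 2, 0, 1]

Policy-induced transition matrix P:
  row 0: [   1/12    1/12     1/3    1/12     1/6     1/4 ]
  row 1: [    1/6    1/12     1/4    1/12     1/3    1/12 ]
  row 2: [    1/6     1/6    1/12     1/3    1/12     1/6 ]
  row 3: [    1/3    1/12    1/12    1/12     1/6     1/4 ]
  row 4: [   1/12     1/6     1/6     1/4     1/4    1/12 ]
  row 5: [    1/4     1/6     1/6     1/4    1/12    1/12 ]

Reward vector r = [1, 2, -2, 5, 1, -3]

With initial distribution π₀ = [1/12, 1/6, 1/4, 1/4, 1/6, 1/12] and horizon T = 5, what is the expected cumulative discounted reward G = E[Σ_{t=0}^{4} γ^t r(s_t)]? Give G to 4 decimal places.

t=0: π = [0.0833, 0.1667, 0.2500, 0.2500, 0.1667, 0.0833], E[r] = 1.0833, γ^t·E[r] = 1.083333, running G = 1.083333
t=1: π = [0.1944, 0.1250, 0.1528, 0.1875, 0.1806, 0.1597], E[r] = 0.7778, γ^t·E[r] = 0.622222, running G = 1.705556
t=2: π = [0.1800, 0.1244, 0.1811, 0.1782, 0.1765, 0.1597], E[r] = 0.6551, γ^t·E[r] = 0.419259, running G = 2.124815
t=3: π = [0.1800, 0.1264, 0.1771, 0.1847, 0.1737, 0.1581], E[r] = 0.7013, γ^t·E[r] = 0.359062, running G = 2.483877
t=4: π = [0.1811, 0.1257, 0.1771, 0.1829, 0.1743, 0.1589], E[r] = 0.6908, γ^t·E[r] = 0.282940, running G = 2.766816

G = 2.7668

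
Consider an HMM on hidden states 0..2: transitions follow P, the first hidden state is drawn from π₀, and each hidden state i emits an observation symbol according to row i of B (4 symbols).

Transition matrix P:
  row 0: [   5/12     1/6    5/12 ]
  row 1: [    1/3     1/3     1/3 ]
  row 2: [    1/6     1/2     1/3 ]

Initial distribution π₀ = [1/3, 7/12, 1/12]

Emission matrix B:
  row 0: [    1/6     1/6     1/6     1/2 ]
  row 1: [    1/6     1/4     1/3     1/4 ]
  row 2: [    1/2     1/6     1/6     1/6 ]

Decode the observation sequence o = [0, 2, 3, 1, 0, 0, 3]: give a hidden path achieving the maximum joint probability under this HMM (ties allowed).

path = [1, 1, 0, 0, 2, 2, 1]

t=0: δ = [5.556e-02, 9.722e-02, 4.167e-02]  (obs o_0=0)
t=1: δ = [5.401e-03, 1.080e-02, 5.401e-03]  ψ = [1, 1, 1]  (obs o_1=2)
t=2: δ = [1.800e-03, 9.002e-04, 6.001e-04]  ψ = [1, 1, 1]  (obs o_2=3)
t=3: δ = [1.250e-04, 7.502e-05, 1.250e-04]  ψ = [0, 0, 0]  (obs o_3=1)
t=4: δ = [8.683e-06, 1.042e-05, 2.605e-05]  ψ = [0, 2, 0]  (obs o_4=0)
t=5: δ = [7.235e-07, 2.171e-06, 4.341e-06]  ψ = [2, 2, 2]  (obs o_5=0)
t=6: δ = [3.618e-07, 5.427e-07, 2.412e-07]  ψ = [1, 2, 2]  (obs o_6=3)
backtrack: best end state = 1; path = [1, 1, 0, 0, 2, 2, 1]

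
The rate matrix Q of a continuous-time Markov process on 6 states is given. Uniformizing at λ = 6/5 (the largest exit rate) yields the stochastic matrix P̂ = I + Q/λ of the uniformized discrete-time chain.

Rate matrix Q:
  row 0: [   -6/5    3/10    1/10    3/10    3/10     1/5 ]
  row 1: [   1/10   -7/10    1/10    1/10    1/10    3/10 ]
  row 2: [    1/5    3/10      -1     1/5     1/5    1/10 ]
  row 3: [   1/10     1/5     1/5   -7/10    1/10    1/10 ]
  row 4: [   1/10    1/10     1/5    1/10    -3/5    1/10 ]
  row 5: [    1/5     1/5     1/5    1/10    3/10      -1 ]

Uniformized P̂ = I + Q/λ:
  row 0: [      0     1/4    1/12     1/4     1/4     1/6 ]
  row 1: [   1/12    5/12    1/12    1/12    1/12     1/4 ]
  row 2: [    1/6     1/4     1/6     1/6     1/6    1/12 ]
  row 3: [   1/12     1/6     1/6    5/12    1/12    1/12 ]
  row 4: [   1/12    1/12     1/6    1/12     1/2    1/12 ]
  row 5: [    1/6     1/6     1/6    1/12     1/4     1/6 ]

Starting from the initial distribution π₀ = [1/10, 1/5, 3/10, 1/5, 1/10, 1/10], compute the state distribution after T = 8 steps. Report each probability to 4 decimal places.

t=0: π = [0.1000, 0.2000, 0.3000, 0.2000, 0.1000, 0.1000]
t=1: π = [0.1083, 0.2417, 0.1417, 0.1917, 0.1833, 0.1333]
t=2: π = [0.0972, 0.2326, 0.1375, 0.1771, 0.2118, 0.1438]
t=3: π = [0.0987, 0.2267, 0.1392, 0.1700, 0.2232, 0.1422]
t=4: π = [0.0986, 0.2246, 0.1395, 0.1681, 0.2281, 0.1412]
t=5: π = [0.0985, 0.2236, 0.1397, 0.1674, 0.2300, 0.1407]
t=6: π = [0.0985, 0.2233, 0.1398, 0.1672, 0.2307, 0.1405]
t=7: π = [0.0985, 0.2231, 0.1399, 0.1671, 0.2309, 0.1405]
t=8: π = [0.0985, 0.2231, 0.1399, 0.1671, 0.2310, 0.1404]

π = [0.0985, 0.2231, 0.1399, 0.1671, 0.2310, 0.1404]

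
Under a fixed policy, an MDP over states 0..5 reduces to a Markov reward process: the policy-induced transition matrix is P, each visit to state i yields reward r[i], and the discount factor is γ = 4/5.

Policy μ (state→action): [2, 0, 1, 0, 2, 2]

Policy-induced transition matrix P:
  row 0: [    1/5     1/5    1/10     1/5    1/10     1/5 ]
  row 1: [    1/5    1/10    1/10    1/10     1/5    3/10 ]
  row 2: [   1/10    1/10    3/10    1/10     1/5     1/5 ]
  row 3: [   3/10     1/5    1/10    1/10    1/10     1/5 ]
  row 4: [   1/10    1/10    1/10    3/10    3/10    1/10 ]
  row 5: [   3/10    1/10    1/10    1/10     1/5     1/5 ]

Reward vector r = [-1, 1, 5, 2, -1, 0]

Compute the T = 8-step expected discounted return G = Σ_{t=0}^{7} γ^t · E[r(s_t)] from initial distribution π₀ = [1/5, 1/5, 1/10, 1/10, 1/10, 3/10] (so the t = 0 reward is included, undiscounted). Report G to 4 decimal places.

t=0: π = [0.2000, 0.2000, 0.1000, 0.1000, 0.1000, 0.3000], E[r] = 0.6000, γ^t·E[r] = 0.600000, running G = 0.600000
t=1: π = [0.2200, 0.1300, 0.1200, 0.1400, 0.1800, 0.2100], E[r] = 0.6100, γ^t·E[r] = 0.488000, running G = 1.088000
t=2: π = [0.2050, 0.1360, 0.1240, 0.1580, 0.1820, 0.1950], E[r] = 0.6850, γ^t·E[r] = 0.438400, running G = 1.526400
t=3: π = [0.2047, 0.1363, 0.1248, 0.1569, 0.1819, 0.1954], E[r] = 0.6875, γ^t·E[r] = 0.352000, running G = 1.878400
t=4: π = [0.2046, 0.1362, 0.1250, 0.1569, 0.1820, 0.1954], E[r] = 0.6881, γ^t·E[r] = 0.281833, running G = 2.160233
t=5: π = [0.2045, 0.1361, 0.1250, 0.1569, 0.1821, 0.1954], E[r] = 0.6882, γ^t·E[r] = 0.225520, running G = 2.385754
t=6: π = [0.2045, 0.1361, 0.1250, 0.1569, 0.1821, 0.1954], E[r] = 0.6883, γ^t·E[r] = 0.180427, running G = 2.566180
t=7: π = [0.2045, 0.1361, 0.1250, 0.1569, 0.1821, 0.1954], E[r] = 0.6883, γ^t·E[r] = 0.144343, running G = 2.710523

G = 2.7105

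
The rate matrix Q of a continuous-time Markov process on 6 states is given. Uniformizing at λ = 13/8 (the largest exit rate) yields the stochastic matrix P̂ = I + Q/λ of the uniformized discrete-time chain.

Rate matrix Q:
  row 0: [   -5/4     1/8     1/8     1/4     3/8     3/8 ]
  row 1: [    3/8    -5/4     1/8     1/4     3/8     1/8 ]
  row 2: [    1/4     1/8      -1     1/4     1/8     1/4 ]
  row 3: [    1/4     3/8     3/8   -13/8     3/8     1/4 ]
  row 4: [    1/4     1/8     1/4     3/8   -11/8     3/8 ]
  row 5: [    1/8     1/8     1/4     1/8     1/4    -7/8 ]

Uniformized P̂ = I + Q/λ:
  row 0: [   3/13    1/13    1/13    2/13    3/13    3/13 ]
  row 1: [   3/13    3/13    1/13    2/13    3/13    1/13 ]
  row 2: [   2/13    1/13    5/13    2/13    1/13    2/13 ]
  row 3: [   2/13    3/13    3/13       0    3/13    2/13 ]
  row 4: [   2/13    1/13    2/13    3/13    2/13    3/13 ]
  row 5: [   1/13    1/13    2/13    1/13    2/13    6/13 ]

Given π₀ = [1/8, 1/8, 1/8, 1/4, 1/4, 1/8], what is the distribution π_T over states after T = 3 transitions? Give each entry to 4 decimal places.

t=0: π = [0.1250, 0.1250, 0.1250, 0.2500, 0.2500, 0.1250]
t=1: π = [0.1635, 0.1346, 0.1827, 0.1250, 0.1827, 0.2115]
t=2: π = [0.1605, 0.1169, 0.1827, 0.1324, 0.1723, 0.2352]
t=3: π = [0.1571, 0.1153, 0.1849, 0.1286, 0.1713, 0.2428]

π = [0.1571, 0.1153, 0.1849, 0.1286, 0.1713, 0.2428]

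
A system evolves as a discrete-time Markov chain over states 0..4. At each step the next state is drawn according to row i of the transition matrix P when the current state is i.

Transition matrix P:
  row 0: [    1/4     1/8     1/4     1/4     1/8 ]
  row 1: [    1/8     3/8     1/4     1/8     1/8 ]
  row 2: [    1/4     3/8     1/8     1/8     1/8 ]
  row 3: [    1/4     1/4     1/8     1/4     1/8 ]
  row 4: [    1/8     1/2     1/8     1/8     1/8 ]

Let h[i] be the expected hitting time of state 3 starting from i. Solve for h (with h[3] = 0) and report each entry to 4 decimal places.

First-step conditioning: h[3] = 0; for i ≠ 3, h[i] = 1 + Σ_k P[i][k]·h[k].
  h[0] = 1 + 1/4·h[0] + 1/8·h[1] + 1/4·h[2] + 1/8·h[4]
  h[1] = 1 + 1/8·h[0] + 3/8·h[1] + 1/4·h[2] + 1/8·h[4]
  h[2] = 1 + 1/4·h[0] + 3/8·h[1] + 1/8·h[2] + 1/8·h[4]
  h[4] = 1 + 1/8·h[0] + 1/2·h[1] + 1/8·h[2] + 1/8·h[4]
Solving the 4×4 linear system over states ≠ 3 gives exactly h = [1152/197, 1344/197, 3968/591, 0, 4040/591] (h[3] = 0 is the target).

h = [5.8477, 6.8223, 6.7140, 0.0000, 6.8359]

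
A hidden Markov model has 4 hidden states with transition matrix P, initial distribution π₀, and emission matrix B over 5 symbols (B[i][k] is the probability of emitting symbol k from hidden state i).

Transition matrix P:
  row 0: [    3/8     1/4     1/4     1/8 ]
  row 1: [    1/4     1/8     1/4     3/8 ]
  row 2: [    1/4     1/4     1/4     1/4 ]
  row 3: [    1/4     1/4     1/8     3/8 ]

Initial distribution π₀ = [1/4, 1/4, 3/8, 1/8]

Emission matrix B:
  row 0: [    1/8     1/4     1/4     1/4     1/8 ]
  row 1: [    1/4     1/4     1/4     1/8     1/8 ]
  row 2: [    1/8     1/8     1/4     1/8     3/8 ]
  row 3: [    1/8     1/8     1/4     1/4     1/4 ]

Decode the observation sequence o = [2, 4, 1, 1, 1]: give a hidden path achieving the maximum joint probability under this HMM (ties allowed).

path = [2, 2, 0, 0, 0]

t=0: δ = [6.250e-02, 6.250e-02, 9.375e-02, 3.125e-02]  (obs o_0=2)
t=1: δ = [2.930e-03, 2.930e-03, 8.789e-03, 5.859e-03]  ψ = [0, 2, 2, 1]  (obs o_1=4)
t=2: δ = [5.493e-04, 5.493e-04, 2.747e-04, 2.747e-04]  ψ = [2, 2, 2, 2]  (obs o_2=1)
t=3: δ = [5.150e-05, 3.433e-05, 1.717e-05, 2.575e-05]  ψ = [0, 0, 0, 1]  (obs o_3=1)
t=4: δ = [4.828e-06, 3.219e-06, 1.609e-06, 1.609e-06]  ψ = [0, 0, 0, 1]  (obs o_4=1)
backtrack: best end state = 0; path = [2, 2, 0, 0, 0]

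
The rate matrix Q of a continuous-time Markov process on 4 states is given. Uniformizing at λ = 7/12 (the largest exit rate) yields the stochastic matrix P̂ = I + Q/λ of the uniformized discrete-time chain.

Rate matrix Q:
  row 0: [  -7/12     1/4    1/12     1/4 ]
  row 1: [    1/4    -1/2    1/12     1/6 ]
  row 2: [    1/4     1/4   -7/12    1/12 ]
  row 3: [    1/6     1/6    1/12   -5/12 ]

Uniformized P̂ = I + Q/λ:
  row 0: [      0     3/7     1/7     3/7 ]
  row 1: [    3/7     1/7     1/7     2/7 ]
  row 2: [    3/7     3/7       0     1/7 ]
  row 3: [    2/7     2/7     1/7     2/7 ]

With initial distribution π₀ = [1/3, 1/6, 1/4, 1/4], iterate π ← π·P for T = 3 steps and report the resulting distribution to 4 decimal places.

π = [0.2653, 0.3027, 0.1246, 0.3073]

t=0: π = [0.3333, 0.1667, 0.2500, 0.2500]
t=1: π = [0.2500, 0.3452, 0.1071, 0.2976]
t=2: π = [0.2789, 0.2874, 0.1276, 0.3061]
t=3: π = [0.2653, 0.3027, 0.1246, 0.3073]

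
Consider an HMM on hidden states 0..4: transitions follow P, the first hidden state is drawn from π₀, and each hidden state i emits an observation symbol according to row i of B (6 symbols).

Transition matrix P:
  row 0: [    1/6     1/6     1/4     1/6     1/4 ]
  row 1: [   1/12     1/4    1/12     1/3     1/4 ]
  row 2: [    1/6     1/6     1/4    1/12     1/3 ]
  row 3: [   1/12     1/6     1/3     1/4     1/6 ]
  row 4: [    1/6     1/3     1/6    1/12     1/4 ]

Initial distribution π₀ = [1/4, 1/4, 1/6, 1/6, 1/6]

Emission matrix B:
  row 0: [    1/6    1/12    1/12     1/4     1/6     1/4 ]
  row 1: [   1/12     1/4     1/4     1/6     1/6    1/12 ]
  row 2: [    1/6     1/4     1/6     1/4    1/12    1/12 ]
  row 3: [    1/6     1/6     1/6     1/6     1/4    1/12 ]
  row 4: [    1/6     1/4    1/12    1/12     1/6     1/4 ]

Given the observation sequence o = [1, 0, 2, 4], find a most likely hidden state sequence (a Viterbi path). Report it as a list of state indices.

path = [1, 4, 1, 3]

t=0: δ = [2.083e-02, 6.250e-02, 4.167e-02, 2.778e-02, 4.167e-02]  (obs o_0=1)
t=1: δ = [1.157e-03, 1.302e-03, 1.736e-03, 3.472e-03, 2.604e-03]  ψ = [2, 1, 2, 1, 1]  (obs o_1=0)
t=2: δ = [3.617e-05, 2.170e-04, 1.929e-04, 1.447e-04, 5.425e-05]  ψ = [4, 4, 3, 3, 4]  (obs o_2=2)
t=3: δ = [5.358e-06, 9.042e-06, 4.019e-06, 1.808e-05, 1.072e-05]  ψ = [2, 1, 2, 1, 2]  (obs o_3=4)
backtrack: best end state = 3; path = [1, 4, 1, 3]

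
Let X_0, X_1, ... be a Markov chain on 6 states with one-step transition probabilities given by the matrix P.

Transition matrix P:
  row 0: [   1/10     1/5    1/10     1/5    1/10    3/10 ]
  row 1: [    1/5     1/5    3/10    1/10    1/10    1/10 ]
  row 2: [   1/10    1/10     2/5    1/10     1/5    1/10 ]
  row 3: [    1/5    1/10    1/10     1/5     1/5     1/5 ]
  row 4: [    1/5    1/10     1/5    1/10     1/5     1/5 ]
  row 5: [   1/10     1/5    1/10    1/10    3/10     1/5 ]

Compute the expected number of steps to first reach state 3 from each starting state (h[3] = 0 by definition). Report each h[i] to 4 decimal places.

First-step conditioning: h[3] = 0; for i ≠ 3, h[i] = 1 + Σ_k P[i][k]·h[k].
  h[0] = 1 + 1/10·h[0] + 1/5·h[1] + 1/10·h[2] + 1/10·h[4] + 3/10·h[5]
  h[1] = 1 + 1/5·h[0] + 1/5·h[1] + 3/10·h[2] + 1/10·h[4] + 1/10·h[5]
  h[2] = 1 + 1/10·h[0] + 1/10·h[1] + 2/5·h[2] + 1/5·h[4] + 1/10·h[5]
  h[4] = 1 + 1/5·h[0] + 1/10·h[1] + 1/5·h[2] + 1/5·h[4] + 1/5·h[5]
  h[5] = 1 + 1/10·h[0] + 1/5·h[1] + 1/10·h[2] + 3/10·h[4] + 1/5·h[5]
Solving the 5×5 linear system over states ≠ 3 gives exactly h = [7184/905, 7906/905, 7986/905, 0, 7904/905, 7968/905] (h[3] = 0 is the target).

h = [7.9381, 8.7359, 8.8243, 0.0000, 8.7337, 8.8044]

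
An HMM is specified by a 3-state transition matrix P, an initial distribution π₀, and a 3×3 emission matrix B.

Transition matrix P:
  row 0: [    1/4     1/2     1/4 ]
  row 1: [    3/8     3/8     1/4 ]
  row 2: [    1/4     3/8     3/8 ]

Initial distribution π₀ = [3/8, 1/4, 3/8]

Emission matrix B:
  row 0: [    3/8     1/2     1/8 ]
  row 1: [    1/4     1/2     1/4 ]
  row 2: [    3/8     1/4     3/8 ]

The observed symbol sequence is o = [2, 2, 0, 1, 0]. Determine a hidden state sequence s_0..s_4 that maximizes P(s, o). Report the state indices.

t=0: δ = [4.688e-02, 6.250e-02, 1.406e-01]  (obs o_0=2)
t=1: δ = [4.395e-03, 1.318e-02, 1.978e-02]  ψ = [2, 2, 2]  (obs o_1=2)
t=2: δ = [1.854e-03, 1.854e-03, 2.781e-03]  ψ = [1, 2, 2]  (obs o_2=0)
t=3: δ = [3.476e-04, 5.214e-04, 2.607e-04]  ψ = [1, 2, 2]  (obs o_3=1)
t=4: δ = [7.332e-05, 4.888e-05, 4.888e-05]  ψ = [1, 1, 1]  (obs o_4=0)
backtrack: best end state = 0; path = [2, 2, 2, 1, 0]

path = [2, 2, 2, 1, 0]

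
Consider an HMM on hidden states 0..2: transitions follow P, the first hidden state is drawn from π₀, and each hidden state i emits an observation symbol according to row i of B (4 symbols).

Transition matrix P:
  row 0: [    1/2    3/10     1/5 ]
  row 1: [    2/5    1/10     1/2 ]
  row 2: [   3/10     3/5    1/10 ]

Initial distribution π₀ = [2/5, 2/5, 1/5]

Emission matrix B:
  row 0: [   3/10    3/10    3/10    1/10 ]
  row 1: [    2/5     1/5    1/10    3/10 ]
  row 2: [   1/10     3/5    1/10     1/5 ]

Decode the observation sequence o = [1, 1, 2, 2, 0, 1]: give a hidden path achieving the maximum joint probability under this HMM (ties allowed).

t=0: δ = [1.200e-01, 8.000e-02, 1.200e-01]  (obs o_0=1)
t=1: δ = [1.800e-02, 1.440e-02, 2.400e-02]  ψ = [0, 2, 1]  (obs o_1=1)
t=2: δ = [2.700e-03, 1.440e-03, 7.200e-04]  ψ = [0, 2, 1]  (obs o_2=2)
t=3: δ = [4.050e-04, 8.100e-05, 7.200e-05]  ψ = [0, 0, 1]  (obs o_3=2)
t=4: δ = [6.075e-05, 4.860e-05, 8.100e-06]  ψ = [0, 0, 0]  (obs o_4=0)
t=5: δ = [9.112e-06, 3.645e-06, 1.458e-05]  ψ = [0, 0, 1]  (obs o_5=1)
backtrack: best end state = 2; path = [0, 0, 0, 0, 1, 2]

path = [0, 0, 0, 0, 1, 2]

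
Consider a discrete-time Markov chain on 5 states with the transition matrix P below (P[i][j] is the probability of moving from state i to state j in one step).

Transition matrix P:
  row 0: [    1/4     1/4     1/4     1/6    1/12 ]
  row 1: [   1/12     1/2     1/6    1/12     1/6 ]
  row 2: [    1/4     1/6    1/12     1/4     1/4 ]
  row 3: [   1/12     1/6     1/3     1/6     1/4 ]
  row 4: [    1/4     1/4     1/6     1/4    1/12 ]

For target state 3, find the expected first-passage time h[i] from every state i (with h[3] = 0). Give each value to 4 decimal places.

h = [5.9744, 6.6479, 5.4349, 0.0000, 5.5215]

First-step conditioning: h[3] = 0; for i ≠ 3, h[i] = 1 + Σ_k P[i][k]·h[k].
  h[0] = 1 + 1/4·h[0] + 1/4·h[1] + 1/4·h[2] + 1/12·h[4]
  h[1] = 1 + 1/12·h[0] + 1/2·h[1] + 1/6·h[2] + 1/6·h[4]
  h[2] = 1 + 1/4·h[0] + 1/6·h[1] + 1/12·h[2] + 1/4·h[4]
  h[4] = 1 + 1/4·h[0] + 1/4·h[1] + 1/6·h[2] + 1/12·h[4]
Solving the 4×4 linear system over states ≠ 3 gives exactly h = [18204/3047, 20256/3047, 16560/3047, 0, 16824/3047] (h[3] = 0 is the target).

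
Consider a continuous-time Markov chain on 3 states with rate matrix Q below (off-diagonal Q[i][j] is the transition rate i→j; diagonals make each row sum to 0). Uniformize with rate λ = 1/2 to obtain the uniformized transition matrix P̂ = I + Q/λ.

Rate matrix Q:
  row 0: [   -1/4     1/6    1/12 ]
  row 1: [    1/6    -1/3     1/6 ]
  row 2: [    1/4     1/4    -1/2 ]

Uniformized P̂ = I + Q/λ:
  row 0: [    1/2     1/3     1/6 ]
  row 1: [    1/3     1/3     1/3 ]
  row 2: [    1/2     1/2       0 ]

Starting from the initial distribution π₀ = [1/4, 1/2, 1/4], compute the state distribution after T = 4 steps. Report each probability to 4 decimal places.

π = [0.4390, 0.3659, 0.1950]

t=0: π = [0.2500, 0.5000, 0.2500]
t=1: π = [0.4167, 0.3750, 0.2083]
t=2: π = [0.4375, 0.3681, 0.1944]
t=3: π = [0.4387, 0.3657, 0.1956]
t=4: π = [0.4390, 0.3659, 0.1950]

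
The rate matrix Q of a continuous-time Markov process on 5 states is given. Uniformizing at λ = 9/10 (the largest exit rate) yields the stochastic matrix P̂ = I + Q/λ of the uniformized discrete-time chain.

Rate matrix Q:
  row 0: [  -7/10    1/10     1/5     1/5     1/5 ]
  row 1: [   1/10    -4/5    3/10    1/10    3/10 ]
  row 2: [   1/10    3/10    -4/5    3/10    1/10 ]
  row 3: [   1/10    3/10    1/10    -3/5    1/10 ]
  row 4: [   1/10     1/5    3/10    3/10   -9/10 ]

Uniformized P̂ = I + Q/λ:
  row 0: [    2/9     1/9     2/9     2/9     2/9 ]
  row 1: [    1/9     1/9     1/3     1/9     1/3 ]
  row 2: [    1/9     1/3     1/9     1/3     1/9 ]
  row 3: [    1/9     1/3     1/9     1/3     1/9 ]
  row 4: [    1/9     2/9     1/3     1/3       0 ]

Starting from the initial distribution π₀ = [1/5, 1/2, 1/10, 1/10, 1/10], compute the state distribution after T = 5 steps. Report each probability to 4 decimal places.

t=0: π = [0.2000, 0.5000, 0.1000, 0.1000, 0.1000]
t=1: π = [0.1333, 0.1667, 0.2667, 0.2000, 0.2333]
t=2: π = [0.1259, 0.2407, 0.2148, 0.2815, 0.1370]
t=3: π = [0.1251, 0.2366, 0.2091, 0.2658, 0.1634]
t=4: π = [0.1250, 0.2348, 0.2139, 0.2668, 0.1594]
t=5: π = [0.1250, 0.2357, 0.2126, 0.2673, 0.1595]

π = [0.1250, 0.2357, 0.2126, 0.2673, 0.1595]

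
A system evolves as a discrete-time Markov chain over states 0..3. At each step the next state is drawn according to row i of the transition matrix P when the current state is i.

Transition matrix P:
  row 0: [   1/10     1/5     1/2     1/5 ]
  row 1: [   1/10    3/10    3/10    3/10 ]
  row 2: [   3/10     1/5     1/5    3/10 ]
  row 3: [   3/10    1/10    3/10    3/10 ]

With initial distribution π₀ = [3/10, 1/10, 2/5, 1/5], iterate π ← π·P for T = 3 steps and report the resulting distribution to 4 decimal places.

π = [0.2180, 0.1914, 0.3124, 0.2782]

t=0: π = [0.3000, 0.1000, 0.4000, 0.2000]
t=1: π = [0.2200, 0.1900, 0.3200, 0.2700]
t=2: π = [0.2180, 0.1920, 0.3120, 0.2780]
t=3: π = [0.2180, 0.1914, 0.3124, 0.2782]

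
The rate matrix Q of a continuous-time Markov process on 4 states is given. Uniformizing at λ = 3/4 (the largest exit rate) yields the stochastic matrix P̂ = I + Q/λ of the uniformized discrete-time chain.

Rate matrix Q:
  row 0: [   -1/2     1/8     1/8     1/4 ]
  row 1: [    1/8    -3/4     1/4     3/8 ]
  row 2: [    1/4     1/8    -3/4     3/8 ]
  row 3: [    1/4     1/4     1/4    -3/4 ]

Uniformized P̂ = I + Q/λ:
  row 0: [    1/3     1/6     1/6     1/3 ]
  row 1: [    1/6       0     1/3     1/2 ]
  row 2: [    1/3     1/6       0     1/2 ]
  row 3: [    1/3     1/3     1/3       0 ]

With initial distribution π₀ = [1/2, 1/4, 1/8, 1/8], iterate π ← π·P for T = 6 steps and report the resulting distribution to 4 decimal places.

π = [0.3026, 0.1863, 0.2125, 0.2986]

t=0: π = [0.5000, 0.2500, 0.1250, 0.1250]
t=1: π = [0.2917, 0.1458, 0.2083, 0.3542]
t=2: π = [0.3090, 0.2014, 0.2153, 0.2743]
t=3: π = [0.2998, 0.1788, 0.2101, 0.3113]
t=4: π = [0.3035, 0.1888, 0.2133, 0.2944]
t=5: π = [0.3019, 0.1843, 0.2116, 0.3022]
t=6: π = [0.3026, 0.1863, 0.2125, 0.2986]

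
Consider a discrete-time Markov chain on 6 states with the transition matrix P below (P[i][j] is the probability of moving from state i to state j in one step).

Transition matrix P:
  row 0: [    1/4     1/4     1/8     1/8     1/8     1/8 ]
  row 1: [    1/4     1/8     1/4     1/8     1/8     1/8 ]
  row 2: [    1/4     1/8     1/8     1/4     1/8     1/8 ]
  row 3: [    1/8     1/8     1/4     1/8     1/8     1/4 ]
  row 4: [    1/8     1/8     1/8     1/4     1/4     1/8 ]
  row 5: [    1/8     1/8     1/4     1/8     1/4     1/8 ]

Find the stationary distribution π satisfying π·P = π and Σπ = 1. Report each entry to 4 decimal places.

π = [0.1902, 0.1488, 0.1829, 0.1683, 0.1637, 0.1460]

Balance equations π_j = Σ_i π_i·P[i][j]:
  π_0 = 1/4·π_0 + 1/4·π_1 + 1/4·π_2 + 1/8·π_3 + 1/8·π_4 + 1/8·π_5
  π_1 = 1/4·π_0 + 1/8·π_1 + 1/8·π_2 + 1/8·π_3 + 1/8·π_4 + 1/8·π_5
  π_2 = 1/8·π_0 + 1/4·π_1 + 1/8·π_2 + 1/4·π_3 + 1/8·π_4 + 1/4·π_5
  π_3 = 1/8·π_0 + 1/8·π_1 + 1/4·π_2 + 1/8·π_3 + 1/4·π_4 + 1/8·π_5
  π_4 = 1/8·π_0 + 1/8·π_1 + 1/8·π_2 + 1/8·π_3 + 1/4·π_4 + 1/4·π_5
  normalize: π_0 + π_1 + π_2 + π_3 + π_4 + π_5 = 1
Solving the linear system gives exactly π = [191/1004, 1195/8032, 1469/8032, 169/1004, 1315/8032, 1173/8032].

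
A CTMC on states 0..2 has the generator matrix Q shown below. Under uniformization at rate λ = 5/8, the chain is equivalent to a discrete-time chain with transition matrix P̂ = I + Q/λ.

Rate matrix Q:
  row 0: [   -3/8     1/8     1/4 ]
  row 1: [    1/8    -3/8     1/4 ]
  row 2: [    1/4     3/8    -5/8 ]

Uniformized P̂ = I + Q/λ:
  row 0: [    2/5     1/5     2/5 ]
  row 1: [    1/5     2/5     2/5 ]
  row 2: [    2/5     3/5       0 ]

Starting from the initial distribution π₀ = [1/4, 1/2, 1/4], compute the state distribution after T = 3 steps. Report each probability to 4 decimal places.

π = [0.3200, 0.3920, 0.2880]

t=0: π = [0.2500, 0.5000, 0.2500]
t=1: π = [0.3000, 0.4000, 0.3000]
t=2: π = [0.3200, 0.4000, 0.2800]
t=3: π = [0.3200, 0.3920, 0.2880]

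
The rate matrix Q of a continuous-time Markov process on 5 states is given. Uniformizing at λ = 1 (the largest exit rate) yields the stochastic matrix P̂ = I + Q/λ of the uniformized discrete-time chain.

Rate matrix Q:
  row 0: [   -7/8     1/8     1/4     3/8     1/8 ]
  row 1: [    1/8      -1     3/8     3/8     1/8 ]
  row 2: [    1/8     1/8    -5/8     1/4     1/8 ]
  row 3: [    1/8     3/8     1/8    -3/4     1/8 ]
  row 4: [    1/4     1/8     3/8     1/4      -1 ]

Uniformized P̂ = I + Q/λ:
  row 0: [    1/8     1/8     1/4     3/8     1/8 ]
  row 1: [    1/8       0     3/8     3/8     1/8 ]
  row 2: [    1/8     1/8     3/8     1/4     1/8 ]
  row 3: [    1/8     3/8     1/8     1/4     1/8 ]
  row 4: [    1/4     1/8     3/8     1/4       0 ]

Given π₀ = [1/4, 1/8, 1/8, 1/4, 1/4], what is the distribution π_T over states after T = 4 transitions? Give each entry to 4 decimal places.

t=0: π = [0.2500, 0.1250, 0.1250, 0.2500, 0.2500]
t=1: π = [0.1563, 0.1719, 0.2813, 0.2969, 0.0938]
t=2: π = [0.1367, 0.1777, 0.2813, 0.2910, 0.1133]
t=3: π = [0.1392, 0.1755, 0.2852, 0.2893, 0.1108]
t=4: π = [0.1389, 0.1754, 0.2853, 0.2893, 0.1111]

π = [0.1389, 0.1754, 0.2853, 0.2893, 0.1111]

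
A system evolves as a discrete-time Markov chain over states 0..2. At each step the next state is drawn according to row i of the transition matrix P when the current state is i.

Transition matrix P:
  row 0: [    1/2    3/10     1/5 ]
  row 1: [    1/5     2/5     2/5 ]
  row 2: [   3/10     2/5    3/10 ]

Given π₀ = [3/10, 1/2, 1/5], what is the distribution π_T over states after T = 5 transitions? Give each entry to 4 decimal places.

π = [0.3291, 0.3671, 0.3038]

t=0: π = [0.3000, 0.5000, 0.2000]
t=1: π = [0.3100, 0.3700, 0.3200]
t=2: π = [0.3250, 0.3690, 0.3060]
t=3: π = [0.3281, 0.3675, 0.3044]
t=4: π = [0.3289, 0.3672, 0.3039]
t=5: π = [0.3291, 0.3671, 0.3038]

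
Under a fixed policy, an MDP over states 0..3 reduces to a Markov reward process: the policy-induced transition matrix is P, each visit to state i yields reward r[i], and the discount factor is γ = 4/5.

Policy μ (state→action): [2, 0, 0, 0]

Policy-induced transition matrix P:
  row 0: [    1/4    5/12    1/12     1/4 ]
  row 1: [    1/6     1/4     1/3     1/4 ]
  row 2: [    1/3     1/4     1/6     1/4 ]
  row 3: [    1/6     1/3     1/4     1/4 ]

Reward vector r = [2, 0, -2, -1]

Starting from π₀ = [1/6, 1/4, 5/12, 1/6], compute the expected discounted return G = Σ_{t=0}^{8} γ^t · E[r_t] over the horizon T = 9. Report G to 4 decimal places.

G = -1.4190

t=0: π = [0.1667, 0.2500, 0.4167, 0.1667], E[r] = -0.6667, γ^t·E[r] = -0.666667, running G = -0.666667
t=1: π = [0.2500, 0.2917, 0.2083, 0.2500], E[r] = -0.1667, γ^t·E[r] = -0.133333, running G = -0.800000
t=2: π = [0.2222, 0.3125, 0.2153, 0.2500], E[r] = -0.2361, γ^t·E[r] = -0.151111, running G = -0.951111
t=3: π = [0.2211, 0.3079, 0.2211, 0.2500], E[r] = -0.2500, γ^t·E[r] = -0.128000, running G = -1.079111
t=4: π = [0.2219, 0.3077, 0.2204, 0.2500], E[r] = -0.2469, γ^t·E[r] = -0.101136, running G = -1.180247
t=5: π = [0.2219, 0.3078, 0.2203, 0.2500], E[r] = -0.2468, γ^t·E[r] = -0.080867, running G = -1.261113
t=6: π = [0.2219, 0.3078, 0.2203, 0.2500], E[r] = -0.2469, γ^t·E[r] = -0.064718, running G = -1.325832
t=7: π = [0.2219, 0.3078, 0.2203, 0.2500], E[r] = -0.2469, γ^t·E[r] = -0.051774, running G = -1.377606
t=8: π = [0.2219, 0.3078, 0.2203, 0.2500], E[r] = -0.2469, γ^t·E[r] = -0.041419, running G = -1.419024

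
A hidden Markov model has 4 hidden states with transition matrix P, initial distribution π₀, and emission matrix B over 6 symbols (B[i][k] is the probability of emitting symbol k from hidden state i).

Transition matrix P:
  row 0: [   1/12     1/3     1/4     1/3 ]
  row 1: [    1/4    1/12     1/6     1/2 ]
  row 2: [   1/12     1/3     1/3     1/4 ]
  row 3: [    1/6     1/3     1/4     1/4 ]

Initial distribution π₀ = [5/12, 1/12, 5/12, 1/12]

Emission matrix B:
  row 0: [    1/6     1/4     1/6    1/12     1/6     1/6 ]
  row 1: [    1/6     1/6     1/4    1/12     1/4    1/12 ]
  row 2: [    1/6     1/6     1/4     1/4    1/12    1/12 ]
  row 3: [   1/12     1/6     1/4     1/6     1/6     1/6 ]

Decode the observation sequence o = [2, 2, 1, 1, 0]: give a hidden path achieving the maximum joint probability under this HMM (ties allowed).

t=0: δ = [6.944e-02, 2.083e-02, 1.042e-01, 2.083e-02]  (obs o_0=2)
t=1: δ = [1.447e-03, 8.681e-03, 8.681e-03, 6.510e-03]  ψ = [2, 2, 2, 2]  (obs o_1=2)
t=2: δ = [5.425e-04, 4.823e-04, 4.823e-04, 7.234e-04]  ψ = [1, 2, 2, 1]  (obs o_2=1)
t=3: δ = [3.014e-05, 4.019e-05, 3.014e-05, 4.019e-05]  ψ = [1, 3, 3, 1]  (obs o_3=1)
t=4: δ = [1.674e-06, 2.233e-06, 1.674e-06, 1.674e-06]  ψ = [1, 3, 2, 1]  (obs o_4=0)
backtrack: best end state = 1; path = [2, 2, 1, 3, 1]

path = [2, 2, 1, 3, 1]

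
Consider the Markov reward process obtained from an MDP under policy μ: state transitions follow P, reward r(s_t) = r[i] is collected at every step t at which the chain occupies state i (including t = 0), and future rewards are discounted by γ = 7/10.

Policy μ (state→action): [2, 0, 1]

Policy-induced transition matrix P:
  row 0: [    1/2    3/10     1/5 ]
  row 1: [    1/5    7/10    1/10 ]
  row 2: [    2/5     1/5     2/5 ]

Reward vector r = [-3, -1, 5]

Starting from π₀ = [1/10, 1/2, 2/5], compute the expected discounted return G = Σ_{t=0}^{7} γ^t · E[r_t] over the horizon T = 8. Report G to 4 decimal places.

t=0: π = [0.1000, 0.5000, 0.4000], E[r] = 1.2000, γ^t·E[r] = 1.200000, running G = 1.200000
t=1: π = [0.3100, 0.4600, 0.2300], E[r] = -0.2400, γ^t·E[r] = -0.168000, running G = 1.032000
t=2: π = [0.3390, 0.4610, 0.2000], E[r] = -0.4780, γ^t·E[r] = -0.234220, running G = 0.797780
t=3: π = [0.3417, 0.4644, 0.1939], E[r] = -0.5200, γ^t·E[r] = -0.178360, running G = 0.619420
t=4: π = [0.3413, 0.4664, 0.1923], E[r] = -0.5285, γ^t·E[r] = -0.126902, running G = 0.492518
t=5: π = [0.3409, 0.4673, 0.1918], E[r] = -0.5307, γ^t·E[r] = -0.089199, running G = 0.403319
t=6: π = [0.3406, 0.4677, 0.1916], E[r] = -0.5314, γ^t·E[r] = -0.062523, running G = 0.340796
t=7: π = [0.3405, 0.4679, 0.1916], E[r] = -0.5317, γ^t·E[r] = -0.043789, running G = 0.297007

G = 0.2970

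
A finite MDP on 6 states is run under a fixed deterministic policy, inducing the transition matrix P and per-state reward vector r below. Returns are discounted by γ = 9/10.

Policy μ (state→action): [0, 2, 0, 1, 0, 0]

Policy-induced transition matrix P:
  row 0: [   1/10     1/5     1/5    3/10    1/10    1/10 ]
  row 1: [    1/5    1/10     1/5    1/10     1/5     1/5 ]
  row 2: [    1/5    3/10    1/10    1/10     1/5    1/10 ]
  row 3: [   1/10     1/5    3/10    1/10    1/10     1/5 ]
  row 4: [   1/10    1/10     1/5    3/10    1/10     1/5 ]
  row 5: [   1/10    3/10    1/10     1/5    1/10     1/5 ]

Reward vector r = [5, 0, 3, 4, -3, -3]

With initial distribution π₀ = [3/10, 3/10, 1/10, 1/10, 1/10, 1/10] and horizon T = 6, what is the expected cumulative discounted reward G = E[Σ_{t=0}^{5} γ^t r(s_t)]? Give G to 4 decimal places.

t=0: π = [0.3000, 0.3000, 0.1000, 0.1000, 0.1000, 0.1000], E[r] = 1.6000, γ^t·E[r] = 1.600000, running G = 1.600000
t=1: π = [0.1400, 0.1800, 0.1900, 0.1900, 0.1400, 0.1600], E[r] = 1.1300, γ^t·E[r] = 1.017000, running G = 2.617000
t=2: π = [0.1370, 0.2030, 0.1840, 0.1720, 0.1370, 0.1670], E[r] = 1.0130, γ^t·E[r] = 0.820530, running G = 3.437530
t=3: π = [0.1387, 0.2011, 0.1821, 0.1715, 0.1387, 0.1679], E[r] = 1.0060, γ^t·E[r] = 0.733374, running G = 4.170904
t=4: π = [0.1383, 0.2010, 0.1822, 0.1723, 0.1383, 0.1679], E[r] = 1.0084, γ^t·E[r] = 0.661618, running G = 4.832522
t=5: π = [0.1383, 0.2011, 0.1822, 0.1721, 0.1383, 0.1680], E[r] = 1.0079, γ^t·E[r] = 0.595164, running G = 5.427686

G = 5.4277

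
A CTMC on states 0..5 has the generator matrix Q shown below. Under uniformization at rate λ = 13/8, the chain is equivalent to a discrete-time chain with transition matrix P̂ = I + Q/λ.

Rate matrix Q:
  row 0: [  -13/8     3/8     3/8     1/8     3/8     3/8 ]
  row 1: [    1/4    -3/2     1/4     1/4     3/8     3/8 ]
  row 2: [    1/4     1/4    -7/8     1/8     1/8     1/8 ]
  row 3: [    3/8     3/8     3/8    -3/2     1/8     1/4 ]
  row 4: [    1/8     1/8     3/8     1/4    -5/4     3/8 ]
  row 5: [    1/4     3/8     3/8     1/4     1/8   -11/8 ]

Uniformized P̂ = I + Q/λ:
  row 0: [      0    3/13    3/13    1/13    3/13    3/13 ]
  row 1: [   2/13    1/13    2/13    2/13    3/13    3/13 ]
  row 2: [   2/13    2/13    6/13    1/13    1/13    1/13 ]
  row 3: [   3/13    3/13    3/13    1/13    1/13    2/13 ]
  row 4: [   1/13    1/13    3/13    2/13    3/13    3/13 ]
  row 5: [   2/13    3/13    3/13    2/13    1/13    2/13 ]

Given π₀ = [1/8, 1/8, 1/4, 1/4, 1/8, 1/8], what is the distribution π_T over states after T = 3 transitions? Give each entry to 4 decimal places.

π = [0.1314, 0.1616, 0.2833, 0.1135, 0.1443, 0.1659]

t=0: π = [0.1250, 0.1250, 0.2500, 0.2500, 0.1250, 0.1250]
t=1: π = [0.1442, 0.1731, 0.2788, 0.1058, 0.1346, 0.1635]
t=2: π = [0.1294, 0.1620, 0.2818, 0.1132, 0.1464, 0.1672]
t=3: π = [0.1314, 0.1616, 0.2833, 0.1135, 0.1443, 0.1659]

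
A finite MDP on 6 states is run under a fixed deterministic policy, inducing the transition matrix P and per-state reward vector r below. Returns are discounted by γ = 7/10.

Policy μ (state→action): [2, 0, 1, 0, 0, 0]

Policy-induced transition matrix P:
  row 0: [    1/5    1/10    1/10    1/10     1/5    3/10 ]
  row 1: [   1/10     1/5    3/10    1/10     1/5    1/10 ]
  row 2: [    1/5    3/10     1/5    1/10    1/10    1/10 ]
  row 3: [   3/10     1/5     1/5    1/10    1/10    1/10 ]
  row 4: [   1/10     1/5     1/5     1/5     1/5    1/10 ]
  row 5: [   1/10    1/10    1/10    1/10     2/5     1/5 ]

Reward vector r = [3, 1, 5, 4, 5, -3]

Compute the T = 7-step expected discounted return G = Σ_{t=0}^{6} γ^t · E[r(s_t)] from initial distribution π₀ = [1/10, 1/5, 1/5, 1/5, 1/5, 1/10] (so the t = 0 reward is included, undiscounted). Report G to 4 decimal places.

G = 8.4670

t=0: π = [0.1000, 0.2000, 0.2000, 0.2000, 0.2000, 0.1000], E[r] = 3.0000, γ^t·E[r] = 3.000000, running G = 3.000000
t=1: π = [0.1700, 0.2000, 0.2000, 0.1200, 0.1800, 0.1300], E[r] = 2.7000, γ^t·E[r] = 1.890000, running G = 4.890000
t=2: π = [0.1610, 0.1900, 0.1900, 0.1180, 0.1940, 0.1470], E[r] = 2.6240, γ^t·E[r] = 1.285760, running G = 6.175760
t=3: π = [0.1587, 0.1882, 0.1882, 0.1194, 0.1986, 0.1469], E[r] = 2.6352, γ^t·E[r] = 0.903874, running G = 7.079634
t=4: π = [0.1586, 0.1883, 0.1883, 0.1199, 0.1986, 0.1464], E[r] = 2.6385, γ^t·E[r] = 0.633509, running G = 7.713142
t=5: π = [0.1587, 0.1883, 0.1883, 0.1199, 0.1985, 0.1464], E[r] = 2.6387, γ^t·E[r] = 0.443481, running G = 8.156623
t=6: π = [0.1587, 0.1883, 0.1883, 0.1198, 0.1985, 0.1464], E[r] = 2.6386, γ^t·E[r] = 0.310423, running G = 8.467046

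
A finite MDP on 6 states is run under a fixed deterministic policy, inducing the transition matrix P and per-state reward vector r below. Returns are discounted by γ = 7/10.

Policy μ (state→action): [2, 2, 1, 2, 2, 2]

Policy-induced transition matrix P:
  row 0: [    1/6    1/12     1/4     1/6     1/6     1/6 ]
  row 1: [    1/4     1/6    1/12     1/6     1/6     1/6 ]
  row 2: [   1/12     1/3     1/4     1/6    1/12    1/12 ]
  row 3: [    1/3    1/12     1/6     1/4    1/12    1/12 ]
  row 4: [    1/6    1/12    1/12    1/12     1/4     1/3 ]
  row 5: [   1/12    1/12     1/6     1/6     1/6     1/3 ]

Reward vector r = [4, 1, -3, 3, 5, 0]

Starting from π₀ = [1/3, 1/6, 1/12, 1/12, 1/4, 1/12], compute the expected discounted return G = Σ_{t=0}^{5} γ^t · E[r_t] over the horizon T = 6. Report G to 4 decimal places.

t=0: π = [0.3333, 0.1667, 0.0833, 0.0833, 0.2500, 0.0833], E[r] = 2.7500, γ^t·E[r] = 2.750000, running G = 2.750000
t=1: π = [0.1806, 0.1181, 0.1667, 0.1528, 0.1736, 0.2083], E[r] = 1.6667, γ^t·E[r] = 1.166667, running G = 3.916667
t=2: π = [0.1707, 0.1348, 0.1713, 0.1649, 0.1545, 0.2037], E[r] = 1.5712, γ^t·E[r] = 0.769878, running G = 4.686545
t=3: π = [0.1741, 0.1374, 0.1711, 0.1675, 0.1515, 0.1984], E[r] = 1.5810, γ^t·E[r] = 0.542289, running G = 5.228834
t=4: π = [0.1753, 0.1375, 0.1714, 0.1680, 0.1511, 0.1968], E[r] = 1.5839, γ^t·E[r] = 0.380291, running G = 5.609126
t=5: π = [0.1755, 0.1376, 0.1715, 0.1681, 0.1510, 0.1964], E[r] = 1.5841, γ^t·E[r] = 0.266233, running G = 5.875359

G = 5.8754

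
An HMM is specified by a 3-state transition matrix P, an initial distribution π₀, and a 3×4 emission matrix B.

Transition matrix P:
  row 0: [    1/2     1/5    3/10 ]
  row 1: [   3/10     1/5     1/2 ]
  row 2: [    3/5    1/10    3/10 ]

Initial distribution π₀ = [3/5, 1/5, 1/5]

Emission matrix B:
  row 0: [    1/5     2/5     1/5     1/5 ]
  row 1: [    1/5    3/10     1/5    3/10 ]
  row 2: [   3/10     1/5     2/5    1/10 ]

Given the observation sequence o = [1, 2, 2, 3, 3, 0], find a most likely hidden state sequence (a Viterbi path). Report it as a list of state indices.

t=0: δ = [2.400e-01, 6.000e-02, 4.000e-02]  (obs o_0=1)
t=1: δ = [2.400e-02, 9.600e-03, 2.880e-02]  ψ = [0, 0, 0]  (obs o_1=2)
t=2: δ = [3.456e-03, 9.600e-04, 3.456e-03]  ψ = [2, 0, 2]  (obs o_2=2)
t=3: δ = [4.147e-04, 2.074e-04, 1.037e-04]  ψ = [2, 0, 0]  (obs o_3=3)
t=4: δ = [4.147e-05, 2.488e-05, 1.244e-05]  ψ = [0, 0, 0]  (obs o_4=3)
t=5: δ = [4.147e-06, 1.659e-06, 3.732e-06]  ψ = [0, 0, 0]  (obs o_5=0)
backtrack: best end state = 0; path = [0, 2, 2, 0, 0, 0]

path = [0, 2, 2, 0, 0, 0]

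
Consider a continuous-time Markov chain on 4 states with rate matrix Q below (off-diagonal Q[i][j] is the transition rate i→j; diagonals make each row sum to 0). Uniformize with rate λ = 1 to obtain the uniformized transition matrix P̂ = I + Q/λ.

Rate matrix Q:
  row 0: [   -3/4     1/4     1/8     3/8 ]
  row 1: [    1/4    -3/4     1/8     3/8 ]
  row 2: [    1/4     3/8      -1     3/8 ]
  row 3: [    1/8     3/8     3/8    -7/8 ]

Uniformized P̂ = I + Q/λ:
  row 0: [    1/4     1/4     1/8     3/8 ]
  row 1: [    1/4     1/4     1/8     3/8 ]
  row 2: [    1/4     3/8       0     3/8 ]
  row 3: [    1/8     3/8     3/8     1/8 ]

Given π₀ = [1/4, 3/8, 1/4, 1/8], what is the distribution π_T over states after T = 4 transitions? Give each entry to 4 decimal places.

π = [0.2122, 0.3094, 0.1791, 0.2993]

t=0: π = [0.2500, 0.3750, 0.2500, 0.1250]
t=1: π = [0.2344, 0.2969, 0.1250, 0.3438]
t=2: π = [0.2070, 0.3086, 0.1953, 0.2891]
t=3: π = [0.2139, 0.3105, 0.1729, 0.3027]
t=4: π = [0.2122, 0.3094, 0.1791, 0.2993]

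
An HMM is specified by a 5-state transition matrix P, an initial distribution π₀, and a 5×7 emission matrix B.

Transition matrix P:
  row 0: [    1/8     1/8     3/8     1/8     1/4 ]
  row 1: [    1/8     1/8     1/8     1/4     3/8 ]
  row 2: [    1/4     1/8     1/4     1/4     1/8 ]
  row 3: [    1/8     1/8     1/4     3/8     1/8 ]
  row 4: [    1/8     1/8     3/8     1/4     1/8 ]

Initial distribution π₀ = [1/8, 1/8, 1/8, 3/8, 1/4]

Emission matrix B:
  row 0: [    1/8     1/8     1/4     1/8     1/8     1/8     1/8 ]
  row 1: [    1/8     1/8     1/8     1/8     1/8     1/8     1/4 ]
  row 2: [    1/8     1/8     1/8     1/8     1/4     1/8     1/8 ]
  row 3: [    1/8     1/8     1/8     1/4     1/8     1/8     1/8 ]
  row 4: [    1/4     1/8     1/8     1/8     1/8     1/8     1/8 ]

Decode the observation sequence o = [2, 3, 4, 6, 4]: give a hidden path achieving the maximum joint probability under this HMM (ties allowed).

t=0: δ = [3.125e-02, 1.562e-02, 1.562e-02, 4.688e-02, 3.125e-02]  (obs o_0=2)
t=1: δ = [7.324e-04, 7.324e-04, 1.465e-03, 4.395e-03, 9.766e-04]  ψ = [3, 3, 0, 3, 0]  (obs o_1=3)
t=2: δ = [6.866e-05, 6.866e-05, 2.747e-04, 2.060e-04, 6.866e-05]  ψ = [3, 3, 3, 3, 3]  (obs o_2=4)
t=3: δ = [8.583e-06, 8.583e-06, 8.583e-06, 9.656e-06, 4.292e-06]  ψ = [2, 2, 2, 3, 2]  (obs o_3=6)
t=4: δ = [2.682e-07, 1.509e-07, 8.047e-07, 4.526e-07, 4.023e-07]  ψ = [2, 3, 0, 3, 1]  (obs o_4=4)
backtrack: best end state = 2; path = [3, 3, 2, 0, 2]

path = [3, 3, 2, 0, 2]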